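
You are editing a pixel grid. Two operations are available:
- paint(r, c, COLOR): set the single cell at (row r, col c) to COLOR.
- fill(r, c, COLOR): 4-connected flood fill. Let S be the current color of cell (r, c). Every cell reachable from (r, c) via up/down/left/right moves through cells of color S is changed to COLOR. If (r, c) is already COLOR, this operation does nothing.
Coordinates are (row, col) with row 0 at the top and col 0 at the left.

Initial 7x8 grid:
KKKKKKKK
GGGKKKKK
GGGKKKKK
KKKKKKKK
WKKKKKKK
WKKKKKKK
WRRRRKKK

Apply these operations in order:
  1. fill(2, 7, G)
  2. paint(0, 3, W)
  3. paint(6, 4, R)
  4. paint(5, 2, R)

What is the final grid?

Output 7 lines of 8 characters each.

Answer: GGGWGGGG
GGGGGGGG
GGGGGGGG
GGGGGGGG
WGGGGGGG
WGRGGGGG
WRRRRGGG

Derivation:
After op 1 fill(2,7,G) [43 cells changed]:
GGGGGGGG
GGGGGGGG
GGGGGGGG
GGGGGGGG
WGGGGGGG
WGGGGGGG
WRRRRGGG
After op 2 paint(0,3,W):
GGGWGGGG
GGGGGGGG
GGGGGGGG
GGGGGGGG
WGGGGGGG
WGGGGGGG
WRRRRGGG
After op 3 paint(6,4,R):
GGGWGGGG
GGGGGGGG
GGGGGGGG
GGGGGGGG
WGGGGGGG
WGGGGGGG
WRRRRGGG
After op 4 paint(5,2,R):
GGGWGGGG
GGGGGGGG
GGGGGGGG
GGGGGGGG
WGGGGGGG
WGRGGGGG
WRRRRGGG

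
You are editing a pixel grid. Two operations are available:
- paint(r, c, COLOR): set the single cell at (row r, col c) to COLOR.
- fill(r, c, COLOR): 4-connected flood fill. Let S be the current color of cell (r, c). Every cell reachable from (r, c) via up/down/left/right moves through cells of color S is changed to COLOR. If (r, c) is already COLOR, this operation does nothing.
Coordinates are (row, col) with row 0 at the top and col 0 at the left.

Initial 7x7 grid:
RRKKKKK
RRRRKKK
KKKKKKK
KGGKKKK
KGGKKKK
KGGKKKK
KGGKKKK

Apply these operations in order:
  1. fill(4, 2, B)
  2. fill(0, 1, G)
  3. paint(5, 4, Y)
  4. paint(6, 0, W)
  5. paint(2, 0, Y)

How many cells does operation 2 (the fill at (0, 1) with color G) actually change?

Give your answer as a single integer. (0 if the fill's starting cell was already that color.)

Answer: 6

Derivation:
After op 1 fill(4,2,B) [8 cells changed]:
RRKKKKK
RRRRKKK
KKKKKKK
KBBKKKK
KBBKKKK
KBBKKKK
KBBKKKK
After op 2 fill(0,1,G) [6 cells changed]:
GGKKKKK
GGGGKKK
KKKKKKK
KBBKKKK
KBBKKKK
KBBKKKK
KBBKKKK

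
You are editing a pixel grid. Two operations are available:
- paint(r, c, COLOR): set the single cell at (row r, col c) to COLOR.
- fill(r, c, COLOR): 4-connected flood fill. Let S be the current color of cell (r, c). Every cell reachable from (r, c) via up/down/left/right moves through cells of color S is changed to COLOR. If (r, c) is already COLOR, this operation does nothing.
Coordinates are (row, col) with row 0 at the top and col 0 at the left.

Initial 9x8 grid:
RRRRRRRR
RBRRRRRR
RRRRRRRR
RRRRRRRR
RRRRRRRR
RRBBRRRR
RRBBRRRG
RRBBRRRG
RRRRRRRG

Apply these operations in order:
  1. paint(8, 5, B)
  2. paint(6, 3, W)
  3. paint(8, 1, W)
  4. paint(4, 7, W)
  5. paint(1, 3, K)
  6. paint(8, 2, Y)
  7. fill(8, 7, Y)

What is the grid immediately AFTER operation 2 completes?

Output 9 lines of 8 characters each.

After op 1 paint(8,5,B):
RRRRRRRR
RBRRRRRR
RRRRRRRR
RRRRRRRR
RRRRRRRR
RRBBRRRR
RRBBRRRG
RRBBRRRG
RRRRRBRG
After op 2 paint(6,3,W):
RRRRRRRR
RBRRRRRR
RRRRRRRR
RRRRRRRR
RRRRRRRR
RRBBRRRR
RRBWRRRG
RRBBRRRG
RRRRRBRG

Answer: RRRRRRRR
RBRRRRRR
RRRRRRRR
RRRRRRRR
RRRRRRRR
RRBBRRRR
RRBWRRRG
RRBBRRRG
RRRRRBRG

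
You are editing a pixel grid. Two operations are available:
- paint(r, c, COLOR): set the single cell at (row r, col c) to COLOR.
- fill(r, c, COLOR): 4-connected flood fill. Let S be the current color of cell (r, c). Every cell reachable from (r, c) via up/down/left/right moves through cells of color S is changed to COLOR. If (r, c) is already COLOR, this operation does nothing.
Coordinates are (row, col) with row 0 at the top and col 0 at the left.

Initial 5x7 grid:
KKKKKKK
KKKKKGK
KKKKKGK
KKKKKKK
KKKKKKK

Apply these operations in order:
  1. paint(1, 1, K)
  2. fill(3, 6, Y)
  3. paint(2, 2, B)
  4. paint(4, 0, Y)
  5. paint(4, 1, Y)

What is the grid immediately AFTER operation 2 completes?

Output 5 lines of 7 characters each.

After op 1 paint(1,1,K):
KKKKKKK
KKKKKGK
KKKKKGK
KKKKKKK
KKKKKKK
After op 2 fill(3,6,Y) [33 cells changed]:
YYYYYYY
YYYYYGY
YYYYYGY
YYYYYYY
YYYYYYY

Answer: YYYYYYY
YYYYYGY
YYYYYGY
YYYYYYY
YYYYYYY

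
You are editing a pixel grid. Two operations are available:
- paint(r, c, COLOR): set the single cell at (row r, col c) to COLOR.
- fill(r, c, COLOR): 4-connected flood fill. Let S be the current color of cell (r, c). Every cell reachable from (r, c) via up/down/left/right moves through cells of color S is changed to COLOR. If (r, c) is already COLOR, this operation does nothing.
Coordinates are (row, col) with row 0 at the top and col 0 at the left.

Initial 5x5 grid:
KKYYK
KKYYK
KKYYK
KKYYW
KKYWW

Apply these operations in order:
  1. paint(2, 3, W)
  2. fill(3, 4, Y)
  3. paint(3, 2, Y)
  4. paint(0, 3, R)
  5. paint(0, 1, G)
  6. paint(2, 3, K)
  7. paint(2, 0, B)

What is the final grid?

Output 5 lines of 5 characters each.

Answer: KGYRK
KKYYK
BKYKK
KKYYY
KKYYY

Derivation:
After op 1 paint(2,3,W):
KKYYK
KKYYK
KKYWK
KKYYW
KKYWW
After op 2 fill(3,4,Y) [3 cells changed]:
KKYYK
KKYYK
KKYWK
KKYYY
KKYYY
After op 3 paint(3,2,Y):
KKYYK
KKYYK
KKYWK
KKYYY
KKYYY
After op 4 paint(0,3,R):
KKYRK
KKYYK
KKYWK
KKYYY
KKYYY
After op 5 paint(0,1,G):
KGYRK
KKYYK
KKYWK
KKYYY
KKYYY
After op 6 paint(2,3,K):
KGYRK
KKYYK
KKYKK
KKYYY
KKYYY
After op 7 paint(2,0,B):
KGYRK
KKYYK
BKYKK
KKYYY
KKYYY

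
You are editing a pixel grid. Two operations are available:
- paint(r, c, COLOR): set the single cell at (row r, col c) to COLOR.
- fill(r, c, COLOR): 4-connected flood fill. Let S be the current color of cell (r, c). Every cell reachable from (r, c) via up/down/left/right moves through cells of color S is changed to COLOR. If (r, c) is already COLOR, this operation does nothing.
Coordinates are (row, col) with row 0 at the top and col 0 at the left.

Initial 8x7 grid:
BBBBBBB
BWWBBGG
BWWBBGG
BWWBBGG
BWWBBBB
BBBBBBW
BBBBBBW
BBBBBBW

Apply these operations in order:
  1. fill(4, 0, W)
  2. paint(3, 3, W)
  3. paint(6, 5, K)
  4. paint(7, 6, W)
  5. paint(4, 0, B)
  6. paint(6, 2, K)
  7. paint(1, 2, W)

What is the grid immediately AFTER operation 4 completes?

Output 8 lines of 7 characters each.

Answer: WWWWWWW
WWWWWGG
WWWWWGG
WWWWWGG
WWWWWWW
WWWWWWW
WWWWWKW
WWWWWWW

Derivation:
After op 1 fill(4,0,W) [39 cells changed]:
WWWWWWW
WWWWWGG
WWWWWGG
WWWWWGG
WWWWWWW
WWWWWWW
WWWWWWW
WWWWWWW
After op 2 paint(3,3,W):
WWWWWWW
WWWWWGG
WWWWWGG
WWWWWGG
WWWWWWW
WWWWWWW
WWWWWWW
WWWWWWW
After op 3 paint(6,5,K):
WWWWWWW
WWWWWGG
WWWWWGG
WWWWWGG
WWWWWWW
WWWWWWW
WWWWWKW
WWWWWWW
After op 4 paint(7,6,W):
WWWWWWW
WWWWWGG
WWWWWGG
WWWWWGG
WWWWWWW
WWWWWWW
WWWWWKW
WWWWWWW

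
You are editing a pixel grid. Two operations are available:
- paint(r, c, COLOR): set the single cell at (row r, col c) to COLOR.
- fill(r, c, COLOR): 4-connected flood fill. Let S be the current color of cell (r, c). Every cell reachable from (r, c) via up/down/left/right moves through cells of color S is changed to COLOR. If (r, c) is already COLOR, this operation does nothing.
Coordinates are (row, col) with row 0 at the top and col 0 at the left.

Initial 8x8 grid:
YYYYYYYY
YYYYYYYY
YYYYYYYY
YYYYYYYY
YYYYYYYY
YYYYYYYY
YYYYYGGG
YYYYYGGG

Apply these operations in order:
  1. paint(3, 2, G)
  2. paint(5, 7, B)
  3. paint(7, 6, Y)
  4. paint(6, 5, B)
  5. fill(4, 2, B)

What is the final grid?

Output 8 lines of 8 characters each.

Answer: BBBBBBBB
BBBBBBBB
BBBBBBBB
BBGBBBBB
BBBBBBBB
BBBBBBBB
BBBBBBGG
BBBBBGYG

Derivation:
After op 1 paint(3,2,G):
YYYYYYYY
YYYYYYYY
YYYYYYYY
YYGYYYYY
YYYYYYYY
YYYYYYYY
YYYYYGGG
YYYYYGGG
After op 2 paint(5,7,B):
YYYYYYYY
YYYYYYYY
YYYYYYYY
YYGYYYYY
YYYYYYYY
YYYYYYYB
YYYYYGGG
YYYYYGGG
After op 3 paint(7,6,Y):
YYYYYYYY
YYYYYYYY
YYYYYYYY
YYGYYYYY
YYYYYYYY
YYYYYYYB
YYYYYGGG
YYYYYGYG
After op 4 paint(6,5,B):
YYYYYYYY
YYYYYYYY
YYYYYYYY
YYGYYYYY
YYYYYYYY
YYYYYYYB
YYYYYBGG
YYYYYGYG
After op 5 fill(4,2,B) [56 cells changed]:
BBBBBBBB
BBBBBBBB
BBBBBBBB
BBGBBBBB
BBBBBBBB
BBBBBBBB
BBBBBBGG
BBBBBGYG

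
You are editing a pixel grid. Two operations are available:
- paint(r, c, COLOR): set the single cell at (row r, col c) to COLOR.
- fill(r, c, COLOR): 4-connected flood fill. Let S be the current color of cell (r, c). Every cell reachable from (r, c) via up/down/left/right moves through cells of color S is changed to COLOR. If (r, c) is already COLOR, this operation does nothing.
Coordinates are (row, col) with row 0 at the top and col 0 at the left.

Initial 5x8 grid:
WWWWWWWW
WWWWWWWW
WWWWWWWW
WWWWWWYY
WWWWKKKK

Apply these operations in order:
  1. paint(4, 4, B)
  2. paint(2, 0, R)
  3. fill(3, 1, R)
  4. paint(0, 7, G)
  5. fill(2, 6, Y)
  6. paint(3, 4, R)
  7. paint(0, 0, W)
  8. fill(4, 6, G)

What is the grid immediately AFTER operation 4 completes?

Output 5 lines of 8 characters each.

Answer: RRRRRRRG
RRRRRRRR
RRRRRRRR
RRRRRRYY
RRRRBKKK

Derivation:
After op 1 paint(4,4,B):
WWWWWWWW
WWWWWWWW
WWWWWWWW
WWWWWWYY
WWWWBKKK
After op 2 paint(2,0,R):
WWWWWWWW
WWWWWWWW
RWWWWWWW
WWWWWWYY
WWWWBKKK
After op 3 fill(3,1,R) [33 cells changed]:
RRRRRRRR
RRRRRRRR
RRRRRRRR
RRRRRRYY
RRRRBKKK
After op 4 paint(0,7,G):
RRRRRRRG
RRRRRRRR
RRRRRRRR
RRRRRRYY
RRRRBKKK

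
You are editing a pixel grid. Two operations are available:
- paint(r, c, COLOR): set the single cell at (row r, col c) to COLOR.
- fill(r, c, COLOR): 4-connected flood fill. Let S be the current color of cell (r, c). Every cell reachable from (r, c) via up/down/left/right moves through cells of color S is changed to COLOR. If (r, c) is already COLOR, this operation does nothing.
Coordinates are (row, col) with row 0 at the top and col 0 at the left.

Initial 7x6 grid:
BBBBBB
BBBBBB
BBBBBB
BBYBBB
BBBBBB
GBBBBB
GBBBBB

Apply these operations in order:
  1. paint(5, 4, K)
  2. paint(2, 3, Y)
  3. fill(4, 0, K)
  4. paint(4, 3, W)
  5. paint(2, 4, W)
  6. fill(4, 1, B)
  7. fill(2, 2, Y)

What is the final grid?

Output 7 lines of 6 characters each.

After op 1 paint(5,4,K):
BBBBBB
BBBBBB
BBBBBB
BBYBBB
BBBBBB
GBBBKB
GBBBBB
After op 2 paint(2,3,Y):
BBBBBB
BBBBBB
BBBYBB
BBYBBB
BBBBBB
GBBBKB
GBBBBB
After op 3 fill(4,0,K) [37 cells changed]:
KKKKKK
KKKKKK
KKKYKK
KKYKKK
KKKKKK
GKKKKK
GKKKKK
After op 4 paint(4,3,W):
KKKKKK
KKKKKK
KKKYKK
KKYKKK
KKKWKK
GKKKKK
GKKKKK
After op 5 paint(2,4,W):
KKKKKK
KKKKKK
KKKYWK
KKYKKK
KKKWKK
GKKKKK
GKKKKK
After op 6 fill(4,1,B) [36 cells changed]:
BBBBBB
BBBBBB
BBBYWB
BBYBBB
BBBWBB
GBBBBB
GBBBBB
After op 7 fill(2,2,Y) [36 cells changed]:
YYYYYY
YYYYYY
YYYYWY
YYYYYY
YYYWYY
GYYYYY
GYYYYY

Answer: YYYYYY
YYYYYY
YYYYWY
YYYYYY
YYYWYY
GYYYYY
GYYYYY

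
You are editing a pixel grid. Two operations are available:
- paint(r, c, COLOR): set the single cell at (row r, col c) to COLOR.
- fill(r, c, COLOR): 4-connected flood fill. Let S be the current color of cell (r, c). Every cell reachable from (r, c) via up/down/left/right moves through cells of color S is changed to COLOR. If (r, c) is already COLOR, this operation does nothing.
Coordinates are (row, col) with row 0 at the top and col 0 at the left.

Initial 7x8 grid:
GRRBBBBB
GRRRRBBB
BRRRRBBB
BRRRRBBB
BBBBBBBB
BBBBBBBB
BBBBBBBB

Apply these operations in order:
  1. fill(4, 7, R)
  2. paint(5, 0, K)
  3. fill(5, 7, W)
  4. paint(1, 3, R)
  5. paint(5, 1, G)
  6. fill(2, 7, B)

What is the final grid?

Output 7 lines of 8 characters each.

After op 1 fill(4,7,R) [40 cells changed]:
GRRRRRRR
GRRRRRRR
RRRRRRRR
RRRRRRRR
RRRRRRRR
RRRRRRRR
RRRRRRRR
After op 2 paint(5,0,K):
GRRRRRRR
GRRRRRRR
RRRRRRRR
RRRRRRRR
RRRRRRRR
KRRRRRRR
RRRRRRRR
After op 3 fill(5,7,W) [53 cells changed]:
GWWWWWWW
GWWWWWWW
WWWWWWWW
WWWWWWWW
WWWWWWWW
KWWWWWWW
WWWWWWWW
After op 4 paint(1,3,R):
GWWWWWWW
GWWRWWWW
WWWWWWWW
WWWWWWWW
WWWWWWWW
KWWWWWWW
WWWWWWWW
After op 5 paint(5,1,G):
GWWWWWWW
GWWRWWWW
WWWWWWWW
WWWWWWWW
WWWWWWWW
KGWWWWWW
WWWWWWWW
After op 6 fill(2,7,B) [51 cells changed]:
GBBBBBBB
GBBRBBBB
BBBBBBBB
BBBBBBBB
BBBBBBBB
KGBBBBBB
BBBBBBBB

Answer: GBBBBBBB
GBBRBBBB
BBBBBBBB
BBBBBBBB
BBBBBBBB
KGBBBBBB
BBBBBBBB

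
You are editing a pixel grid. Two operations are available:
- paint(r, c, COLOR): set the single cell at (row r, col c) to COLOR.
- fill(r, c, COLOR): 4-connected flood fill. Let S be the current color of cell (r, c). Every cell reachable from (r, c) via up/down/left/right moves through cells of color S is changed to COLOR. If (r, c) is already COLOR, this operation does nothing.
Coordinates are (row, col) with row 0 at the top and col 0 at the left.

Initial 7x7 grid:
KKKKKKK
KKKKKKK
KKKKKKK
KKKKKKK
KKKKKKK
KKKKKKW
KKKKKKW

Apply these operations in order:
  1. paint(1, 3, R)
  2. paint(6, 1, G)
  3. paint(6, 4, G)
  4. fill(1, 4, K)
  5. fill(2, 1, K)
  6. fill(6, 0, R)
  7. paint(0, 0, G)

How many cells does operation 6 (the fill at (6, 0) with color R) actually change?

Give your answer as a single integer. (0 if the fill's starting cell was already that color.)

Answer: 44

Derivation:
After op 1 paint(1,3,R):
KKKKKKK
KKKRKKK
KKKKKKK
KKKKKKK
KKKKKKK
KKKKKKW
KKKKKKW
After op 2 paint(6,1,G):
KKKKKKK
KKKRKKK
KKKKKKK
KKKKKKK
KKKKKKK
KKKKKKW
KGKKKKW
After op 3 paint(6,4,G):
KKKKKKK
KKKRKKK
KKKKKKK
KKKKKKK
KKKKKKK
KKKKKKW
KGKKGKW
After op 4 fill(1,4,K) [0 cells changed]:
KKKKKKK
KKKRKKK
KKKKKKK
KKKKKKK
KKKKKKK
KKKKKKW
KGKKGKW
After op 5 fill(2,1,K) [0 cells changed]:
KKKKKKK
KKKRKKK
KKKKKKK
KKKKKKK
KKKKKKK
KKKKKKW
KGKKGKW
After op 6 fill(6,0,R) [44 cells changed]:
RRRRRRR
RRRRRRR
RRRRRRR
RRRRRRR
RRRRRRR
RRRRRRW
RGRRGRW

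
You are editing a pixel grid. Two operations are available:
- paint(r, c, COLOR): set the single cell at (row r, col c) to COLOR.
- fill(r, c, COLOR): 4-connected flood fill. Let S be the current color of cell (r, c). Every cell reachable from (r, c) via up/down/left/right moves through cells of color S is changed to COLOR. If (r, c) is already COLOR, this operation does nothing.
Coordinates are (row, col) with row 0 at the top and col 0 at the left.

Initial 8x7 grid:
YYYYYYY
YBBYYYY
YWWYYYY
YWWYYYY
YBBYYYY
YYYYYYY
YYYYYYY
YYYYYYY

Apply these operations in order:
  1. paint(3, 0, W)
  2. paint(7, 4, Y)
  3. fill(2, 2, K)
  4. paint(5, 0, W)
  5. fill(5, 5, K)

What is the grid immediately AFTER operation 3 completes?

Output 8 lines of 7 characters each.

Answer: YYYYYYY
YBBYYYY
YKKYYYY
KKKYYYY
YBBYYYY
YYYYYYY
YYYYYYY
YYYYYYY

Derivation:
After op 1 paint(3,0,W):
YYYYYYY
YBBYYYY
YWWYYYY
WWWYYYY
YBBYYYY
YYYYYYY
YYYYYYY
YYYYYYY
After op 2 paint(7,4,Y):
YYYYYYY
YBBYYYY
YWWYYYY
WWWYYYY
YBBYYYY
YYYYYYY
YYYYYYY
YYYYYYY
After op 3 fill(2,2,K) [5 cells changed]:
YYYYYYY
YBBYYYY
YKKYYYY
KKKYYYY
YBBYYYY
YYYYYYY
YYYYYYY
YYYYYYY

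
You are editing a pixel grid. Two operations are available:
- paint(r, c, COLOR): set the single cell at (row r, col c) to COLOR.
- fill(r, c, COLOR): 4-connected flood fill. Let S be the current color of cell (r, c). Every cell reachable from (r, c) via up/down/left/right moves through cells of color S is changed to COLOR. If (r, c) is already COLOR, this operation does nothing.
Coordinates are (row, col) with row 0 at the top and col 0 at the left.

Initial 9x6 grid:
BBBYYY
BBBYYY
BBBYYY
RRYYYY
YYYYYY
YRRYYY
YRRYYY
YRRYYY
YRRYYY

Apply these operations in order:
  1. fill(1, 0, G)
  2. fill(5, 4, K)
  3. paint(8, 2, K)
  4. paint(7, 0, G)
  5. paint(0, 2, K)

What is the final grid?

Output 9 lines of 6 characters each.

After op 1 fill(1,0,G) [9 cells changed]:
GGGYYY
GGGYYY
GGGYYY
RRYYYY
YYYYYY
YRRYYY
YRRYYY
YRRYYY
YRRYYY
After op 2 fill(5,4,K) [35 cells changed]:
GGGKKK
GGGKKK
GGGKKK
RRKKKK
KKKKKK
KRRKKK
KRRKKK
KRRKKK
KRRKKK
After op 3 paint(8,2,K):
GGGKKK
GGGKKK
GGGKKK
RRKKKK
KKKKKK
KRRKKK
KRRKKK
KRRKKK
KRKKKK
After op 4 paint(7,0,G):
GGGKKK
GGGKKK
GGGKKK
RRKKKK
KKKKKK
KRRKKK
KRRKKK
GRRKKK
KRKKKK
After op 5 paint(0,2,K):
GGKKKK
GGGKKK
GGGKKK
RRKKKK
KKKKKK
KRRKKK
KRRKKK
GRRKKK
KRKKKK

Answer: GGKKKK
GGGKKK
GGGKKK
RRKKKK
KKKKKK
KRRKKK
KRRKKK
GRRKKK
KRKKKK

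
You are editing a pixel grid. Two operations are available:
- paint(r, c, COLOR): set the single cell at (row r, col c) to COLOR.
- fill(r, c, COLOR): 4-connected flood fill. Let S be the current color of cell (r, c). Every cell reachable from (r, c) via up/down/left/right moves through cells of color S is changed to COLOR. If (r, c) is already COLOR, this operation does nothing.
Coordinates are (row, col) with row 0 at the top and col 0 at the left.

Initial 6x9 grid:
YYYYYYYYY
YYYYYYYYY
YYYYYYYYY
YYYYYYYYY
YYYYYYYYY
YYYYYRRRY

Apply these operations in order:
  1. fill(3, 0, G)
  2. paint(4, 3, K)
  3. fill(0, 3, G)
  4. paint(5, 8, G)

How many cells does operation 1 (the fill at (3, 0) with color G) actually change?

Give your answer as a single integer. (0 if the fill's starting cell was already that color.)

After op 1 fill(3,0,G) [51 cells changed]:
GGGGGGGGG
GGGGGGGGG
GGGGGGGGG
GGGGGGGGG
GGGGGGGGG
GGGGGRRRG

Answer: 51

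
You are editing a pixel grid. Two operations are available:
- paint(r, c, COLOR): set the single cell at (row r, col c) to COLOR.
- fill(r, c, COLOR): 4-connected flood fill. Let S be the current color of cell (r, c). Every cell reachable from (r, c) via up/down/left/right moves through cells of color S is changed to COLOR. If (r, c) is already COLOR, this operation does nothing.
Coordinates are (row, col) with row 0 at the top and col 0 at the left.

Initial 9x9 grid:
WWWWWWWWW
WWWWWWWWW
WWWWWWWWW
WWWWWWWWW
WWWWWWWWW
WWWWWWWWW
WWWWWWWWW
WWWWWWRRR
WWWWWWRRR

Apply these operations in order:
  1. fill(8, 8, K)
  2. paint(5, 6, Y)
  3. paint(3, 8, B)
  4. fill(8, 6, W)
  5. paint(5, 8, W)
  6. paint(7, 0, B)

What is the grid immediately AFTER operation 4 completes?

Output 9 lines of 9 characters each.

After op 1 fill(8,8,K) [6 cells changed]:
WWWWWWWWW
WWWWWWWWW
WWWWWWWWW
WWWWWWWWW
WWWWWWWWW
WWWWWWWWW
WWWWWWWWW
WWWWWWKKK
WWWWWWKKK
After op 2 paint(5,6,Y):
WWWWWWWWW
WWWWWWWWW
WWWWWWWWW
WWWWWWWWW
WWWWWWWWW
WWWWWWYWW
WWWWWWWWW
WWWWWWKKK
WWWWWWKKK
After op 3 paint(3,8,B):
WWWWWWWWW
WWWWWWWWW
WWWWWWWWW
WWWWWWWWB
WWWWWWWWW
WWWWWWYWW
WWWWWWWWW
WWWWWWKKK
WWWWWWKKK
After op 4 fill(8,6,W) [6 cells changed]:
WWWWWWWWW
WWWWWWWWW
WWWWWWWWW
WWWWWWWWB
WWWWWWWWW
WWWWWWYWW
WWWWWWWWW
WWWWWWWWW
WWWWWWWWW

Answer: WWWWWWWWW
WWWWWWWWW
WWWWWWWWW
WWWWWWWWB
WWWWWWWWW
WWWWWWYWW
WWWWWWWWW
WWWWWWWWW
WWWWWWWWW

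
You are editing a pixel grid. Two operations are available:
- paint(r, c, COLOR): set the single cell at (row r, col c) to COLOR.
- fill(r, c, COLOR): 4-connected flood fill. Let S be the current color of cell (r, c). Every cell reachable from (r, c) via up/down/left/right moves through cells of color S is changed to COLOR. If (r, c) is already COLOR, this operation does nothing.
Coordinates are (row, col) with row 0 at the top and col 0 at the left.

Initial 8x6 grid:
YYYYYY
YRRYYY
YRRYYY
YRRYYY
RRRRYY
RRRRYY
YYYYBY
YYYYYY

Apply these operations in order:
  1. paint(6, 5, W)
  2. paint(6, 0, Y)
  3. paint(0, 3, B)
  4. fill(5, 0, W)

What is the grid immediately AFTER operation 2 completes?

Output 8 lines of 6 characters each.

After op 1 paint(6,5,W):
YYYYYY
YRRYYY
YRRYYY
YRRYYY
RRRRYY
RRRRYY
YYYYBW
YYYYYY
After op 2 paint(6,0,Y):
YYYYYY
YRRYYY
YRRYYY
YRRYYY
RRRRYY
RRRRYY
YYYYBW
YYYYYY

Answer: YYYYYY
YRRYYY
YRRYYY
YRRYYY
RRRRYY
RRRRYY
YYYYBW
YYYYYY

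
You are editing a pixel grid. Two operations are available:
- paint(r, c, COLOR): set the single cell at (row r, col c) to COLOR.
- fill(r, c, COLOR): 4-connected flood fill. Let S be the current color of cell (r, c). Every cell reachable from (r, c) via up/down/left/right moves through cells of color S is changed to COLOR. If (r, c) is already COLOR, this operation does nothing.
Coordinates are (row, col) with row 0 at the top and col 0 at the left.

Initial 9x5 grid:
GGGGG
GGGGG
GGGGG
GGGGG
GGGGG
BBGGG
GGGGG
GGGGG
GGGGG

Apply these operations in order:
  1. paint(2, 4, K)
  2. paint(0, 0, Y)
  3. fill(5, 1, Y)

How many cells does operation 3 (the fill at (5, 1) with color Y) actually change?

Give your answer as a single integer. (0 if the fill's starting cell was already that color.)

Answer: 2

Derivation:
After op 1 paint(2,4,K):
GGGGG
GGGGG
GGGGK
GGGGG
GGGGG
BBGGG
GGGGG
GGGGG
GGGGG
After op 2 paint(0,0,Y):
YGGGG
GGGGG
GGGGK
GGGGG
GGGGG
BBGGG
GGGGG
GGGGG
GGGGG
After op 3 fill(5,1,Y) [2 cells changed]:
YGGGG
GGGGG
GGGGK
GGGGG
GGGGG
YYGGG
GGGGG
GGGGG
GGGGG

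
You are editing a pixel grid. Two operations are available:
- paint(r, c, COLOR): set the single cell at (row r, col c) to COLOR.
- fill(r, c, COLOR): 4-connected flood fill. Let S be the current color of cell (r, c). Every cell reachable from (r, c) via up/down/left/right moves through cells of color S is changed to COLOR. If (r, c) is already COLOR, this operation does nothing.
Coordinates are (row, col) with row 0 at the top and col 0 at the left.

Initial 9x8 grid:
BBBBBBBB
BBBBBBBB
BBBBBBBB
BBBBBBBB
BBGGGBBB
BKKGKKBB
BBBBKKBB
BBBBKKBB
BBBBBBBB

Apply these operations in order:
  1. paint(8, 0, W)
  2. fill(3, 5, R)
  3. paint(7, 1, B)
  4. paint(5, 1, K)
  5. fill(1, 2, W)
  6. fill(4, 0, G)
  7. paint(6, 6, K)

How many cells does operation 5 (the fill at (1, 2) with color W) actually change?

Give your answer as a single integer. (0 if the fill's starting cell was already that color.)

Answer: 58

Derivation:
After op 1 paint(8,0,W):
BBBBBBBB
BBBBBBBB
BBBBBBBB
BBBBBBBB
BBGGGBBB
BKKGKKBB
BBBBKKBB
BBBBKKBB
WBBBBBBB
After op 2 fill(3,5,R) [59 cells changed]:
RRRRRRRR
RRRRRRRR
RRRRRRRR
RRRRRRRR
RRGGGRRR
RKKGKKRR
RRRRKKRR
RRRRKKRR
WRRRRRRR
After op 3 paint(7,1,B):
RRRRRRRR
RRRRRRRR
RRRRRRRR
RRRRRRRR
RRGGGRRR
RKKGKKRR
RRRRKKRR
RBRRKKRR
WRRRRRRR
After op 4 paint(5,1,K):
RRRRRRRR
RRRRRRRR
RRRRRRRR
RRRRRRRR
RRGGGRRR
RKKGKKRR
RRRRKKRR
RBRRKKRR
WRRRRRRR
After op 5 fill(1,2,W) [58 cells changed]:
WWWWWWWW
WWWWWWWW
WWWWWWWW
WWWWWWWW
WWGGGWWW
WKKGKKWW
WWWWKKWW
WBWWKKWW
WWWWWWWW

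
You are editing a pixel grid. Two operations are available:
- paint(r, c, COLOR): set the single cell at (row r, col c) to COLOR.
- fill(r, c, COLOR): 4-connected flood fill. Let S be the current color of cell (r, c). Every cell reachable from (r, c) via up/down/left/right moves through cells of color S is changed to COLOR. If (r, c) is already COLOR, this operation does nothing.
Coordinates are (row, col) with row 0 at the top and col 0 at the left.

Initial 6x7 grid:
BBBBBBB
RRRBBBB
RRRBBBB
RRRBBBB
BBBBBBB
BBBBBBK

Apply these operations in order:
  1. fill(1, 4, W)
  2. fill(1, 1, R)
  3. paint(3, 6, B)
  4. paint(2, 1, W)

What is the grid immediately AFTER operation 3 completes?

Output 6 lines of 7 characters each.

After op 1 fill(1,4,W) [32 cells changed]:
WWWWWWW
RRRWWWW
RRRWWWW
RRRWWWW
WWWWWWW
WWWWWWK
After op 2 fill(1,1,R) [0 cells changed]:
WWWWWWW
RRRWWWW
RRRWWWW
RRRWWWW
WWWWWWW
WWWWWWK
After op 3 paint(3,6,B):
WWWWWWW
RRRWWWW
RRRWWWW
RRRWWWB
WWWWWWW
WWWWWWK

Answer: WWWWWWW
RRRWWWW
RRRWWWW
RRRWWWB
WWWWWWW
WWWWWWK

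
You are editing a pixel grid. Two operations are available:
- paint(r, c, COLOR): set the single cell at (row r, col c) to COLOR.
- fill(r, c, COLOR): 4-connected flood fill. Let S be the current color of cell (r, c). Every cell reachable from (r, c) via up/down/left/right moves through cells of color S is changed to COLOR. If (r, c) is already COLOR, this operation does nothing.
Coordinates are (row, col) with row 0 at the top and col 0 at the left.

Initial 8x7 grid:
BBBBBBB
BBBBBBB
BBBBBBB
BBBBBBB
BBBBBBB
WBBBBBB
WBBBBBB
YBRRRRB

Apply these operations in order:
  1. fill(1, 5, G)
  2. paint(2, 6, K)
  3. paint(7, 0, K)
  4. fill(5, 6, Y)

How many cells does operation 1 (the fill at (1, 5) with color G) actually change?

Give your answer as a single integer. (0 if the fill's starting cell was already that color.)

After op 1 fill(1,5,G) [49 cells changed]:
GGGGGGG
GGGGGGG
GGGGGGG
GGGGGGG
GGGGGGG
WGGGGGG
WGGGGGG
YGRRRRG

Answer: 49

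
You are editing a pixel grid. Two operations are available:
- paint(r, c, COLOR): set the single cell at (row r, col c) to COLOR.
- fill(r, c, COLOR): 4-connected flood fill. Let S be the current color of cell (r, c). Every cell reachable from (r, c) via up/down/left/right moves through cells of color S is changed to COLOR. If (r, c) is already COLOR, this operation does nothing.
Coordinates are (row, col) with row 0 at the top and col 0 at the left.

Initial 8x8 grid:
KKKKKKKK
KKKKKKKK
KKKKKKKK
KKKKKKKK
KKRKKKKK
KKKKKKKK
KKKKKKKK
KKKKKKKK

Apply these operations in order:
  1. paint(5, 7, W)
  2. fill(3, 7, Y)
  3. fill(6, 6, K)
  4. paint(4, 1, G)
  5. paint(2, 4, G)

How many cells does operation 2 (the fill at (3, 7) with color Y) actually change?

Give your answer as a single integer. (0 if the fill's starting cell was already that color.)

After op 1 paint(5,7,W):
KKKKKKKK
KKKKKKKK
KKKKKKKK
KKKKKKKK
KKRKKKKK
KKKKKKKW
KKKKKKKK
KKKKKKKK
After op 2 fill(3,7,Y) [62 cells changed]:
YYYYYYYY
YYYYYYYY
YYYYYYYY
YYYYYYYY
YYRYYYYY
YYYYYYYW
YYYYYYYY
YYYYYYYY

Answer: 62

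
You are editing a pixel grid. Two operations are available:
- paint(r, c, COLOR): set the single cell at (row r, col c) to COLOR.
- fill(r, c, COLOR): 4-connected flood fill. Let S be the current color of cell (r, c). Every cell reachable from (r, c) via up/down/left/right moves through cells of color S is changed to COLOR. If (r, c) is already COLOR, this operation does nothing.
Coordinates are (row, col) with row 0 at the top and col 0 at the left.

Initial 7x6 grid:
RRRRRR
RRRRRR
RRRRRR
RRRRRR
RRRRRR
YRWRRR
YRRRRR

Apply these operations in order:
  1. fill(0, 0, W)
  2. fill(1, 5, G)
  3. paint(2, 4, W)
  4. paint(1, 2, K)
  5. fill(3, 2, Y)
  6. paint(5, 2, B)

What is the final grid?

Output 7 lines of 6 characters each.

Answer: YYYYYY
YYKYYY
YYYYWY
YYYYYY
YYYYYY
YYBYYY
YYYYYY

Derivation:
After op 1 fill(0,0,W) [39 cells changed]:
WWWWWW
WWWWWW
WWWWWW
WWWWWW
WWWWWW
YWWWWW
YWWWWW
After op 2 fill(1,5,G) [40 cells changed]:
GGGGGG
GGGGGG
GGGGGG
GGGGGG
GGGGGG
YGGGGG
YGGGGG
After op 3 paint(2,4,W):
GGGGGG
GGGGGG
GGGGWG
GGGGGG
GGGGGG
YGGGGG
YGGGGG
After op 4 paint(1,2,K):
GGGGGG
GGKGGG
GGGGWG
GGGGGG
GGGGGG
YGGGGG
YGGGGG
After op 5 fill(3,2,Y) [38 cells changed]:
YYYYYY
YYKYYY
YYYYWY
YYYYYY
YYYYYY
YYYYYY
YYYYYY
After op 6 paint(5,2,B):
YYYYYY
YYKYYY
YYYYWY
YYYYYY
YYYYYY
YYBYYY
YYYYYY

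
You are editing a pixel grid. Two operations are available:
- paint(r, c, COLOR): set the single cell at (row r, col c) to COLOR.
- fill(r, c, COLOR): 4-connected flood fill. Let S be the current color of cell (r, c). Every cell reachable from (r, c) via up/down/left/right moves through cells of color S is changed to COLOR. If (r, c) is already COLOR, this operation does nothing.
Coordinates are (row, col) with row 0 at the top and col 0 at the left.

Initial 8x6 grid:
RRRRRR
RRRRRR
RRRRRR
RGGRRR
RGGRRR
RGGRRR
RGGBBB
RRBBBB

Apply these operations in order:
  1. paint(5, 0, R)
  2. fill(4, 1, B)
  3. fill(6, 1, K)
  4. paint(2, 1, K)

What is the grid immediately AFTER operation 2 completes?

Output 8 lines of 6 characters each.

Answer: RRRRRR
RRRRRR
RRRRRR
RBBRRR
RBBRRR
RBBRRR
RBBBBB
RRBBBB

Derivation:
After op 1 paint(5,0,R):
RRRRRR
RRRRRR
RRRRRR
RGGRRR
RGGRRR
RGGRRR
RGGBBB
RRBBBB
After op 2 fill(4,1,B) [8 cells changed]:
RRRRRR
RRRRRR
RRRRRR
RBBRRR
RBBRRR
RBBRRR
RBBBBB
RRBBBB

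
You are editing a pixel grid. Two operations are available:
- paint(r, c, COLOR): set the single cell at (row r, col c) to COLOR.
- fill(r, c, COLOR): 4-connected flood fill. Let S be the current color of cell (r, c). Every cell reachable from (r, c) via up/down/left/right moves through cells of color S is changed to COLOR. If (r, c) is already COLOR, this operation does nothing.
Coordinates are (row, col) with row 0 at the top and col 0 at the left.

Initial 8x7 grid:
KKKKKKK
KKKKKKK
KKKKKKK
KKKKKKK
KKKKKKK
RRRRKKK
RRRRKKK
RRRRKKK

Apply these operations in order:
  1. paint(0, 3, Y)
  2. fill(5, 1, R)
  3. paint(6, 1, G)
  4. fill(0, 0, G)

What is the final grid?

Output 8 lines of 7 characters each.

Answer: GGGYGGG
GGGGGGG
GGGGGGG
GGGGGGG
GGGGGGG
RRRRGGG
RGRRGGG
RRRRGGG

Derivation:
After op 1 paint(0,3,Y):
KKKYKKK
KKKKKKK
KKKKKKK
KKKKKKK
KKKKKKK
RRRRKKK
RRRRKKK
RRRRKKK
After op 2 fill(5,1,R) [0 cells changed]:
KKKYKKK
KKKKKKK
KKKKKKK
KKKKKKK
KKKKKKK
RRRRKKK
RRRRKKK
RRRRKKK
After op 3 paint(6,1,G):
KKKYKKK
KKKKKKK
KKKKKKK
KKKKKKK
KKKKKKK
RRRRKKK
RGRRKKK
RRRRKKK
After op 4 fill(0,0,G) [43 cells changed]:
GGGYGGG
GGGGGGG
GGGGGGG
GGGGGGG
GGGGGGG
RRRRGGG
RGRRGGG
RRRRGGG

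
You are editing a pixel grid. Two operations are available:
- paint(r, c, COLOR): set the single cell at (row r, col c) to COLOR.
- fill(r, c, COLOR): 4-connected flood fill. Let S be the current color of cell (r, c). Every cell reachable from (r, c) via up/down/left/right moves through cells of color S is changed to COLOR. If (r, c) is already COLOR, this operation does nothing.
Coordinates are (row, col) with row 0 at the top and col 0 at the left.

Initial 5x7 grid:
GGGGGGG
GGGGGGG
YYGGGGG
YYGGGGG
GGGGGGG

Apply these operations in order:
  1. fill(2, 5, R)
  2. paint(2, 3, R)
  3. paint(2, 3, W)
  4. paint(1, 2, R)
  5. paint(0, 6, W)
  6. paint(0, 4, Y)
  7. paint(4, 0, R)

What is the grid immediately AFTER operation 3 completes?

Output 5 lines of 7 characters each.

Answer: RRRRRRR
RRRRRRR
YYRWRRR
YYRRRRR
RRRRRRR

Derivation:
After op 1 fill(2,5,R) [31 cells changed]:
RRRRRRR
RRRRRRR
YYRRRRR
YYRRRRR
RRRRRRR
After op 2 paint(2,3,R):
RRRRRRR
RRRRRRR
YYRRRRR
YYRRRRR
RRRRRRR
After op 3 paint(2,3,W):
RRRRRRR
RRRRRRR
YYRWRRR
YYRRRRR
RRRRRRR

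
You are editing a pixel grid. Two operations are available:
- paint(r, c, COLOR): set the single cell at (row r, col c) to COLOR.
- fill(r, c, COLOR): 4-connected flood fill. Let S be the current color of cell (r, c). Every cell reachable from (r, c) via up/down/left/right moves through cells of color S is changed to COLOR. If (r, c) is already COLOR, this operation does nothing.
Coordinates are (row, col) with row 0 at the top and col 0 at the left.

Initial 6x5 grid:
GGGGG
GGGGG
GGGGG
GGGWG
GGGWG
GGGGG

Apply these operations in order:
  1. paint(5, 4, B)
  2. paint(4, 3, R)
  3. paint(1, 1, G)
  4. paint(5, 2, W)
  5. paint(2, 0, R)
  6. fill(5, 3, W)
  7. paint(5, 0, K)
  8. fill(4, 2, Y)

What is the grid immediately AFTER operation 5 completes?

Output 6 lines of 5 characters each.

Answer: GGGGG
GGGGG
RGGGG
GGGWG
GGGRG
GGWGB

Derivation:
After op 1 paint(5,4,B):
GGGGG
GGGGG
GGGGG
GGGWG
GGGWG
GGGGB
After op 2 paint(4,3,R):
GGGGG
GGGGG
GGGGG
GGGWG
GGGRG
GGGGB
After op 3 paint(1,1,G):
GGGGG
GGGGG
GGGGG
GGGWG
GGGRG
GGGGB
After op 4 paint(5,2,W):
GGGGG
GGGGG
GGGGG
GGGWG
GGGRG
GGWGB
After op 5 paint(2,0,R):
GGGGG
GGGGG
RGGGG
GGGWG
GGGRG
GGWGB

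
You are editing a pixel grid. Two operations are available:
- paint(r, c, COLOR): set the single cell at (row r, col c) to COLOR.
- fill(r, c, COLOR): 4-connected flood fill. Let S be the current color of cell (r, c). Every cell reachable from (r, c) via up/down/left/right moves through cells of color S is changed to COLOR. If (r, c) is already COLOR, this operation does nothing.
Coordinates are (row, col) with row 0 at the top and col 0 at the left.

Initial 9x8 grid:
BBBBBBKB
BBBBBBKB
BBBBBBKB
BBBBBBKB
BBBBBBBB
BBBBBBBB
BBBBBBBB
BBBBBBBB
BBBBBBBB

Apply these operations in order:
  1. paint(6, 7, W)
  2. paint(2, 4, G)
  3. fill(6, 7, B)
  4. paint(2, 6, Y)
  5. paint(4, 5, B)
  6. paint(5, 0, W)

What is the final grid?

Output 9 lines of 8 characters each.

After op 1 paint(6,7,W):
BBBBBBKB
BBBBBBKB
BBBBBBKB
BBBBBBKB
BBBBBBBB
BBBBBBBB
BBBBBBBW
BBBBBBBB
BBBBBBBB
After op 2 paint(2,4,G):
BBBBBBKB
BBBBBBKB
BBBBGBKB
BBBBBBKB
BBBBBBBB
BBBBBBBB
BBBBBBBW
BBBBBBBB
BBBBBBBB
After op 3 fill(6,7,B) [1 cells changed]:
BBBBBBKB
BBBBBBKB
BBBBGBKB
BBBBBBKB
BBBBBBBB
BBBBBBBB
BBBBBBBB
BBBBBBBB
BBBBBBBB
After op 4 paint(2,6,Y):
BBBBBBKB
BBBBBBKB
BBBBGBYB
BBBBBBKB
BBBBBBBB
BBBBBBBB
BBBBBBBB
BBBBBBBB
BBBBBBBB
After op 5 paint(4,5,B):
BBBBBBKB
BBBBBBKB
BBBBGBYB
BBBBBBKB
BBBBBBBB
BBBBBBBB
BBBBBBBB
BBBBBBBB
BBBBBBBB
After op 6 paint(5,0,W):
BBBBBBKB
BBBBBBKB
BBBBGBYB
BBBBBBKB
BBBBBBBB
WBBBBBBB
BBBBBBBB
BBBBBBBB
BBBBBBBB

Answer: BBBBBBKB
BBBBBBKB
BBBBGBYB
BBBBBBKB
BBBBBBBB
WBBBBBBB
BBBBBBBB
BBBBBBBB
BBBBBBBB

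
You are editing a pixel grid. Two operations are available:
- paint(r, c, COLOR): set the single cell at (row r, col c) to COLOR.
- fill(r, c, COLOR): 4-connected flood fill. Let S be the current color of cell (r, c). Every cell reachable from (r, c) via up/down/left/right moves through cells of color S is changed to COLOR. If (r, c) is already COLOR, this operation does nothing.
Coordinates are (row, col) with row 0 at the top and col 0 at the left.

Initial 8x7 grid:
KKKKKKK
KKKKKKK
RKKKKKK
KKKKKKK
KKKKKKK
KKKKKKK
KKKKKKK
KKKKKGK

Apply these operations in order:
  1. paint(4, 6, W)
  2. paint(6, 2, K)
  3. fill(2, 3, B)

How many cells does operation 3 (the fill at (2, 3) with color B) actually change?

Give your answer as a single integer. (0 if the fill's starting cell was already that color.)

Answer: 53

Derivation:
After op 1 paint(4,6,W):
KKKKKKK
KKKKKKK
RKKKKKK
KKKKKKK
KKKKKKW
KKKKKKK
KKKKKKK
KKKKKGK
After op 2 paint(6,2,K):
KKKKKKK
KKKKKKK
RKKKKKK
KKKKKKK
KKKKKKW
KKKKKKK
KKKKKKK
KKKKKGK
After op 3 fill(2,3,B) [53 cells changed]:
BBBBBBB
BBBBBBB
RBBBBBB
BBBBBBB
BBBBBBW
BBBBBBB
BBBBBBB
BBBBBGB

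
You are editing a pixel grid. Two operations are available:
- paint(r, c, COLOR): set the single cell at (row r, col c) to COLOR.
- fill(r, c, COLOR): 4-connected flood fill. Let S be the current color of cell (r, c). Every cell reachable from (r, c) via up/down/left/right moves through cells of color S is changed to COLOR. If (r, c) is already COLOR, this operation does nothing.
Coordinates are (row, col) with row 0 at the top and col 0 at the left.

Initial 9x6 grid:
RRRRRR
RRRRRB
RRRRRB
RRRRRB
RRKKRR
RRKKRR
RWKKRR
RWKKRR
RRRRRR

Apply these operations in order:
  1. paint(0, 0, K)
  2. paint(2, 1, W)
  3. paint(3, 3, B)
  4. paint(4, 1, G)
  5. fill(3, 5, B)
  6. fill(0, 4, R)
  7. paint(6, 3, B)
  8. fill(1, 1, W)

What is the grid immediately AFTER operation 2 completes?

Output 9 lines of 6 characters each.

Answer: KRRRRR
RRRRRB
RWRRRB
RRRRRB
RRKKRR
RRKKRR
RWKKRR
RWKKRR
RRRRRR

Derivation:
After op 1 paint(0,0,K):
KRRRRR
RRRRRB
RRRRRB
RRRRRB
RRKKRR
RRKKRR
RWKKRR
RWKKRR
RRRRRR
After op 2 paint(2,1,W):
KRRRRR
RRRRRB
RWRRRB
RRRRRB
RRKKRR
RRKKRR
RWKKRR
RWKKRR
RRRRRR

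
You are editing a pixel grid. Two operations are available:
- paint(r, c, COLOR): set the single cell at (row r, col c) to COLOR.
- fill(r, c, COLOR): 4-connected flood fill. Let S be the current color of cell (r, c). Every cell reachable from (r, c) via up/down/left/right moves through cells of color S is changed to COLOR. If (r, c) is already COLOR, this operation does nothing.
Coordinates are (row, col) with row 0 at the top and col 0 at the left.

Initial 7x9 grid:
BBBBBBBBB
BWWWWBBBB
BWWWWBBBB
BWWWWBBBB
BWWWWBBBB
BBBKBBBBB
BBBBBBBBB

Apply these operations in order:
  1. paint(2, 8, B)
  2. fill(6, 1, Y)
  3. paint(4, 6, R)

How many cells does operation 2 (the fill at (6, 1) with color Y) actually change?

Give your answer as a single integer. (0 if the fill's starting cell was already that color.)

After op 1 paint(2,8,B):
BBBBBBBBB
BWWWWBBBB
BWWWWBBBB
BWWWWBBBB
BWWWWBBBB
BBBKBBBBB
BBBBBBBBB
After op 2 fill(6,1,Y) [46 cells changed]:
YYYYYYYYY
YWWWWYYYY
YWWWWYYYY
YWWWWYYYY
YWWWWYYYY
YYYKYYYYY
YYYYYYYYY

Answer: 46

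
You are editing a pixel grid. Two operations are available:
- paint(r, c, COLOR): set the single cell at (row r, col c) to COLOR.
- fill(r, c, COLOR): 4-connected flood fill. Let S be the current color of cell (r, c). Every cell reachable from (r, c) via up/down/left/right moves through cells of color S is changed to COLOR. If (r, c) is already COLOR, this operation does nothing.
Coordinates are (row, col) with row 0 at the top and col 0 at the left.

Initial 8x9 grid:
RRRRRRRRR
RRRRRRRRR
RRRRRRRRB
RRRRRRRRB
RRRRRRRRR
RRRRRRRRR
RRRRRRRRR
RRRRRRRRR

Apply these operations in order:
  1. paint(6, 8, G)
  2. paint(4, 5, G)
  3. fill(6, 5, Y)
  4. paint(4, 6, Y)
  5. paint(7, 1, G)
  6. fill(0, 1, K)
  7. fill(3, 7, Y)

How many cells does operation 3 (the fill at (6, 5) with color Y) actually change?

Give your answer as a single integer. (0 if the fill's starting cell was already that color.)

Answer: 68

Derivation:
After op 1 paint(6,8,G):
RRRRRRRRR
RRRRRRRRR
RRRRRRRRB
RRRRRRRRB
RRRRRRRRR
RRRRRRRRR
RRRRRRRRG
RRRRRRRRR
After op 2 paint(4,5,G):
RRRRRRRRR
RRRRRRRRR
RRRRRRRRB
RRRRRRRRB
RRRRRGRRR
RRRRRRRRR
RRRRRRRRG
RRRRRRRRR
After op 3 fill(6,5,Y) [68 cells changed]:
YYYYYYYYY
YYYYYYYYY
YYYYYYYYB
YYYYYYYYB
YYYYYGYYY
YYYYYYYYY
YYYYYYYYG
YYYYYYYYY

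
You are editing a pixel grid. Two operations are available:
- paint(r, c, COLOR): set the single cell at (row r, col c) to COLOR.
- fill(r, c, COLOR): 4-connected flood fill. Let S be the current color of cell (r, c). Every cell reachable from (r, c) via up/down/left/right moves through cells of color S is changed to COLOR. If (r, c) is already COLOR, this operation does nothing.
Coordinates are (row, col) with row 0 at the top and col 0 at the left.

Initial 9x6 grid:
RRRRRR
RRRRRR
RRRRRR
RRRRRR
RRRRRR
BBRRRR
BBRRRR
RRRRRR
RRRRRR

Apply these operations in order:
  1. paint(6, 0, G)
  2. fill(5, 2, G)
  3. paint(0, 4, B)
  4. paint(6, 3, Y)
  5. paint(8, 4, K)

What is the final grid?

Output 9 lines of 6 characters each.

Answer: GGGGBG
GGGGGG
GGGGGG
GGGGGG
GGGGGG
BBGGGG
GBGYGG
GGGGGG
GGGGKG

Derivation:
After op 1 paint(6,0,G):
RRRRRR
RRRRRR
RRRRRR
RRRRRR
RRRRRR
BBRRRR
GBRRRR
RRRRRR
RRRRRR
After op 2 fill(5,2,G) [50 cells changed]:
GGGGGG
GGGGGG
GGGGGG
GGGGGG
GGGGGG
BBGGGG
GBGGGG
GGGGGG
GGGGGG
After op 3 paint(0,4,B):
GGGGBG
GGGGGG
GGGGGG
GGGGGG
GGGGGG
BBGGGG
GBGGGG
GGGGGG
GGGGGG
After op 4 paint(6,3,Y):
GGGGBG
GGGGGG
GGGGGG
GGGGGG
GGGGGG
BBGGGG
GBGYGG
GGGGGG
GGGGGG
After op 5 paint(8,4,K):
GGGGBG
GGGGGG
GGGGGG
GGGGGG
GGGGGG
BBGGGG
GBGYGG
GGGGGG
GGGGKG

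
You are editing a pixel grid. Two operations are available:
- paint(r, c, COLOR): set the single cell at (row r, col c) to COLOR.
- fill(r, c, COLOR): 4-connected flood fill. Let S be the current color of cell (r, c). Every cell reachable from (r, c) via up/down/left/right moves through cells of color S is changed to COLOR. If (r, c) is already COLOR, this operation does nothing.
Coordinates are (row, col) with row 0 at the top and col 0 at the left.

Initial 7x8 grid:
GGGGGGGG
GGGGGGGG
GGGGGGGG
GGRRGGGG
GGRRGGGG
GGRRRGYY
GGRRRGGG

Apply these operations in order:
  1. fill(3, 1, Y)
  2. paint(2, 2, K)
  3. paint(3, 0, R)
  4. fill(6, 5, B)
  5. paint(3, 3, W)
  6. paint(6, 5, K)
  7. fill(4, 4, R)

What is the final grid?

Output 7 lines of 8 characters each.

Answer: RRRRRRRR
RRRRRRRR
RRKRRRRR
RRRWRRRR
RRRRRRRR
RRRRRRRR
RRRRRKRR

Derivation:
After op 1 fill(3,1,Y) [44 cells changed]:
YYYYYYYY
YYYYYYYY
YYYYYYYY
YYRRYYYY
YYRRYYYY
YYRRRYYY
YYRRRYYY
After op 2 paint(2,2,K):
YYYYYYYY
YYYYYYYY
YYKYYYYY
YYRRYYYY
YYRRYYYY
YYRRRYYY
YYRRRYYY
After op 3 paint(3,0,R):
YYYYYYYY
YYYYYYYY
YYKYYYYY
RYRRYYYY
YYRRYYYY
YYRRRYYY
YYRRRYYY
After op 4 fill(6,5,B) [44 cells changed]:
BBBBBBBB
BBBBBBBB
BBKBBBBB
RBRRBBBB
BBRRBBBB
BBRRRBBB
BBRRRBBB
After op 5 paint(3,3,W):
BBBBBBBB
BBBBBBBB
BBKBBBBB
RBRWBBBB
BBRRBBBB
BBRRRBBB
BBRRRBBB
After op 6 paint(6,5,K):
BBBBBBBB
BBBBBBBB
BBKBBBBB
RBRWBBBB
BBRRBBBB
BBRRRBBB
BBRRRKBB
After op 7 fill(4,4,R) [43 cells changed]:
RRRRRRRR
RRRRRRRR
RRKRRRRR
RRRWRRRR
RRRRRRRR
RRRRRRRR
RRRRRKRR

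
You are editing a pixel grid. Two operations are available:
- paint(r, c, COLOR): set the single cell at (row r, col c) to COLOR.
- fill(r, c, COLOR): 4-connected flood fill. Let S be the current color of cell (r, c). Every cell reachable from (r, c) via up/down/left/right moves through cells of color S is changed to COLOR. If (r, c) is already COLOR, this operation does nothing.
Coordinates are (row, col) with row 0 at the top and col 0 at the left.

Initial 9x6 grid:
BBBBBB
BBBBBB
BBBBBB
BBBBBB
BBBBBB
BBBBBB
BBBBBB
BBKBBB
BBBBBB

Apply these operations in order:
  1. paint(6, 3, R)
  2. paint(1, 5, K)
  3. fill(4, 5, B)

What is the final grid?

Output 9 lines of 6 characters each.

After op 1 paint(6,3,R):
BBBBBB
BBBBBB
BBBBBB
BBBBBB
BBBBBB
BBBBBB
BBBRBB
BBKBBB
BBBBBB
After op 2 paint(1,5,K):
BBBBBB
BBBBBK
BBBBBB
BBBBBB
BBBBBB
BBBBBB
BBBRBB
BBKBBB
BBBBBB
After op 3 fill(4,5,B) [0 cells changed]:
BBBBBB
BBBBBK
BBBBBB
BBBBBB
BBBBBB
BBBBBB
BBBRBB
BBKBBB
BBBBBB

Answer: BBBBBB
BBBBBK
BBBBBB
BBBBBB
BBBBBB
BBBBBB
BBBRBB
BBKBBB
BBBBBB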